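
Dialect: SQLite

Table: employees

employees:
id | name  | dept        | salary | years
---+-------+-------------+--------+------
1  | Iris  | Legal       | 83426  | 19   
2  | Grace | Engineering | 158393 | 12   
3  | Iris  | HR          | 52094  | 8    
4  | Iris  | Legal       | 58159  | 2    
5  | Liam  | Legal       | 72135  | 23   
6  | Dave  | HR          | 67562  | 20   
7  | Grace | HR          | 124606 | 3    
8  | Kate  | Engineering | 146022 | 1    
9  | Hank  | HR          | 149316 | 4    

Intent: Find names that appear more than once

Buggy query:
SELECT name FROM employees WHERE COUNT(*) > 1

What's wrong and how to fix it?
Bug: WHERE can't reference COUNT(*); aggregates are computed after WHERE

Fix: Group first, then use HAVING for the count condition

Corrected query:
SELECT name FROM employees GROUP BY name HAVING COUNT(*) > 1

Result:
name 
-----
Grace
Iris 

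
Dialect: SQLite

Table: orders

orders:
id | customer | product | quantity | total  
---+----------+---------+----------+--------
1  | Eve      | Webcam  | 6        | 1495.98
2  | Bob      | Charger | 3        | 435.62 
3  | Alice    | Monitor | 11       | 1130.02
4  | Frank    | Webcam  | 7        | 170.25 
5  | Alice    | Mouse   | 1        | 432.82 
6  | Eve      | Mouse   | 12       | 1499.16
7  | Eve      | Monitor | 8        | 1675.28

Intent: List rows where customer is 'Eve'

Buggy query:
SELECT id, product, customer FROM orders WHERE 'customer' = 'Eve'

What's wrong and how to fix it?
Bug: Single quotes denote string literals in SQL; the column name is being compared as a constant string

Fix: Reference the column as customer without single quotes

Corrected query:
SELECT id, product, customer FROM orders WHERE customer = 'Eve'

Result:
id | product | customer
---+---------+---------
1  | Webcam  | Eve     
6  | Mouse   | Eve     
7  | Monitor | Eve     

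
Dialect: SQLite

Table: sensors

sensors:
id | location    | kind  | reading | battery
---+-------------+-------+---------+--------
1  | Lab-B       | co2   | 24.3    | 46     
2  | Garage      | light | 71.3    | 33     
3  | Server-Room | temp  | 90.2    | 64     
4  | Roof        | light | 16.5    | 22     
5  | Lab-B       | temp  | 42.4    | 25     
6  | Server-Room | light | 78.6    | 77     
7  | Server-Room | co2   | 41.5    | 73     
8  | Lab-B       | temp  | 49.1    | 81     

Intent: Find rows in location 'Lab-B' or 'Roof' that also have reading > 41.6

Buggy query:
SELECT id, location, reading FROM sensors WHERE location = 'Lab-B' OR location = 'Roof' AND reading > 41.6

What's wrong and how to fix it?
Bug: Without parentheses, AND is evaluated before OR, so the reading filter only applies to the 'Roof' branch

Fix: Group the OR with parentheses (or use IN), then AND the threshold

Corrected query:
SELECT id, location, reading FROM sensors WHERE (location = 'Lab-B' OR location = 'Roof') AND reading > 41.6

Result:
id | location | reading
---+----------+--------
5  | Lab-B    | 42.4   
8  | Lab-B    | 49.1   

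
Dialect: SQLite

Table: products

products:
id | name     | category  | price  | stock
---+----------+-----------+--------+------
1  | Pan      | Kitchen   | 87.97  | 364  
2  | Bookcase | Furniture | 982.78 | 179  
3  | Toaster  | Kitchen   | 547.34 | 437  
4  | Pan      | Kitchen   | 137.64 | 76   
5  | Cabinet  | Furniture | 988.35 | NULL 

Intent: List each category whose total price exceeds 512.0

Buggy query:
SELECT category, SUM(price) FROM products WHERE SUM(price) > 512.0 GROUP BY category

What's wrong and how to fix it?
Bug: Aggregate functions cannot appear in a WHERE clause

Fix: Use HAVING (which filters groups after aggregation) instead of WHERE

Corrected query:
SELECT category, SUM(price) FROM products GROUP BY category HAVING SUM(price) > 512.0

Result:
category  | SUM(price)
----------+-----------
Furniture | 1971.13   
Kitchen   | 772.95    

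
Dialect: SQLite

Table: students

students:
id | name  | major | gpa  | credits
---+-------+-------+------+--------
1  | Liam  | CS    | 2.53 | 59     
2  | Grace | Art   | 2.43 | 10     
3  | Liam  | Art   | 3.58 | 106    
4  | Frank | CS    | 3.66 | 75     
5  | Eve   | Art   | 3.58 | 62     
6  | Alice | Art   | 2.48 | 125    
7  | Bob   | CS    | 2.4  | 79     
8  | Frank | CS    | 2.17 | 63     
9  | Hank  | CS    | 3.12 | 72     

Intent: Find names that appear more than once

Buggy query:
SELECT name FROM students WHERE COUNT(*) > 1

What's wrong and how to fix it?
Bug: COUNT(*) is an aggregate and cannot be used in WHERE

Fix: Group first, then use HAVING for the count condition

Corrected query:
SELECT name FROM students GROUP BY name HAVING COUNT(*) > 1

Result:
name 
-----
Frank
Liam 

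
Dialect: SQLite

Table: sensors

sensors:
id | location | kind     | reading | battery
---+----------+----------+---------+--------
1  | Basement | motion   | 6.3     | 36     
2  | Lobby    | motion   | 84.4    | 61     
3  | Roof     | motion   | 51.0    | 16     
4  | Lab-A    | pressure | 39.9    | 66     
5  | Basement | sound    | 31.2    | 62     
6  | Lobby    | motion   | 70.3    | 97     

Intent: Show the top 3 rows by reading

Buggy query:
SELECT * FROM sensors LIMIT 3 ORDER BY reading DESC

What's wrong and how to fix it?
Bug: ORDER BY cannot follow LIMIT; LIMIT is the final clause

Fix: Sort with ORDER BY, then apply LIMIT

Corrected query:
SELECT * FROM sensors ORDER BY reading DESC LIMIT 3

Result:
id | location | kind   | reading | battery
---+----------+--------+---------+--------
2  | Lobby    | motion | 84.4    | 61     
6  | Lobby    | motion | 70.3    | 97     
3  | Roof     | motion | 51      | 16     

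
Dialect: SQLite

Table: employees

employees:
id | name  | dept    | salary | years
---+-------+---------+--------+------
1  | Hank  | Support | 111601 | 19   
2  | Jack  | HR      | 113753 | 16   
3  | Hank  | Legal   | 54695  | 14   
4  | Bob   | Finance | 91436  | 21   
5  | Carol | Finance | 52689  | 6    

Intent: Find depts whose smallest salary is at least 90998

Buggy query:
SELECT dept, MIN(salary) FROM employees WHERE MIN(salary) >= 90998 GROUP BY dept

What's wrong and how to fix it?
Bug: Aggregates like MIN are computed per group after WHERE runs

Fix: Replace WHERE with HAVING after the GROUP BY

Corrected query:
SELECT dept, MIN(salary) FROM employees GROUP BY dept HAVING MIN(salary) >= 90998

Result:
dept    | MIN(salary)
--------+------------
HR      | 113753     
Support | 111601     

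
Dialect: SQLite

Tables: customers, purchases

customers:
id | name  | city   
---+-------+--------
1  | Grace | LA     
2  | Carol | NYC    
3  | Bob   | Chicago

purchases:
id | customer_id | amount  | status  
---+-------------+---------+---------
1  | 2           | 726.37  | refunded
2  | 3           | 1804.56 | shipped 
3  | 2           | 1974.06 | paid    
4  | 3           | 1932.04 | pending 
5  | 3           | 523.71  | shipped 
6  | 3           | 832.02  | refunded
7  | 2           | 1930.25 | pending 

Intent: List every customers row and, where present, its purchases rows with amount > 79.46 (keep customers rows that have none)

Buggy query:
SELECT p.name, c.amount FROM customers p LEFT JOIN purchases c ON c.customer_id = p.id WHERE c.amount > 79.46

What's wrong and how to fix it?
Bug: Filtering c.amount in WHERE discards the NULL rows produced by LEFT JOIN, turning it into an inner join

Fix: Move the right-table condition into the ON clause so unmatched parents are kept

Corrected query:
SELECT p.name, c.amount FROM customers p LEFT JOIN purchases c ON c.customer_id = p.id AND c.amount > 79.46

Result:
name  | amount 
------+--------
Grace | NULL   
Carol | 726.37 
Carol | 1930.25
Carol | 1974.06
Bob   | 523.71 
Bob   | 832.02 
Bob   | 1804.56
Bob   | 1932.04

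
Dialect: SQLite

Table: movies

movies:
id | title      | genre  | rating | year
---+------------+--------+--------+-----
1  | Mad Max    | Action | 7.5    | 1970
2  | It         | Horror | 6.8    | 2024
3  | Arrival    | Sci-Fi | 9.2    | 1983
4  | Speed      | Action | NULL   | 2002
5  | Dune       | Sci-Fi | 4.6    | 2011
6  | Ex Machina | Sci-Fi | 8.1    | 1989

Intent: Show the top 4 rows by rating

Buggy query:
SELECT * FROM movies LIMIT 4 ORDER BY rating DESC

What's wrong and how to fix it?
Bug: ORDER BY cannot follow LIMIT; LIMIT is the final clause

Fix: Swap the clauses: ORDER BY first, then LIMIT

Corrected query:
SELECT * FROM movies ORDER BY rating DESC LIMIT 4

Result:
id | title      | genre  | rating | year
---+------------+--------+--------+-----
3  | Arrival    | Sci-Fi | 9.2    | 1983
6  | Ex Machina | Sci-Fi | 8.1    | 1989
1  | Mad Max    | Action | 7.5    | 1970
2  | It         | Horror | 6.8    | 2024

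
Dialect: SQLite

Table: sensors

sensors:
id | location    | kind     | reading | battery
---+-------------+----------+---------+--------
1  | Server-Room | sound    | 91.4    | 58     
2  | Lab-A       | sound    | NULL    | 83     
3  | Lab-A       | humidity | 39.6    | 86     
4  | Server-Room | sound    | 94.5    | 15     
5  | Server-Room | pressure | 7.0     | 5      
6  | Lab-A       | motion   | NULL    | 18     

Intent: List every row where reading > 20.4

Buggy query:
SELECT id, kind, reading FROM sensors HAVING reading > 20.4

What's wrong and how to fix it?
Bug: This is a non-aggregate query (no GROUP BY, no aggregates), so in SQLite the HAVING clause is invalid here; a row-level condition belongs in WHERE

Fix: Use WHERE for row-level filtering

Corrected query:
SELECT id, kind, reading FROM sensors WHERE reading > 20.4

Result:
id | kind     | reading
---+----------+--------
1  | sound    | 91.4   
3  | humidity | 39.6   
4  | sound    | 94.5   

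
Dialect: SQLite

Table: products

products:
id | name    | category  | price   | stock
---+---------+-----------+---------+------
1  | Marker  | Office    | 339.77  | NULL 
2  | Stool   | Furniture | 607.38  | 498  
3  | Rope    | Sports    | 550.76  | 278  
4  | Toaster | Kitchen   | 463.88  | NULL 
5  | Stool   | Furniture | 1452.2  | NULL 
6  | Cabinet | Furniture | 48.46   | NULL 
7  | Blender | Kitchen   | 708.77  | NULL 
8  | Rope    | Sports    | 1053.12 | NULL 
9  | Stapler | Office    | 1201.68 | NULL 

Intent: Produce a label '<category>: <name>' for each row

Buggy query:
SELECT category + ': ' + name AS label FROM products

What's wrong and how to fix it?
Bug: '+' is numeric addition; on text columns SQLite converts them to 0 instead of concatenating

Fix: Replace + with || to concatenate text

Corrected query:
SELECT category || ': ' || name AS label FROM products

Result:
label             
------------------
Office: Marker    
Furniture: Stool  
Sports: Rope      
Kitchen: Toaster  
Furniture: Stool  
Furniture: Cabinet
Kitchen: Blender  
Sports: Rope      
Office: Stapler   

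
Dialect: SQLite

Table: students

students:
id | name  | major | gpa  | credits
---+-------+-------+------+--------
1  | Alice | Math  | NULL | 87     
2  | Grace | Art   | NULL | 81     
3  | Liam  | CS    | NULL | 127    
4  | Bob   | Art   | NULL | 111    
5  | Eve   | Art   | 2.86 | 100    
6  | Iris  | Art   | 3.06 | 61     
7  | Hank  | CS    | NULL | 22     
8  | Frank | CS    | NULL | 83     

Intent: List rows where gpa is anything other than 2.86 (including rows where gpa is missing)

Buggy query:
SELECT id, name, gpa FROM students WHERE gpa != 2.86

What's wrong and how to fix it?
Bug: Inequality against NULL is unknown, not true; rows with NULL are dropped

Fix: Add an explicit OR gpa IS NULL to include the missing-value rows

Corrected query:
SELECT id, name, gpa FROM students WHERE gpa != 2.86 OR gpa IS NULL

Result:
id | name  | gpa 
---+-------+-----
1  | Alice | NULL
2  | Grace | NULL
3  | Liam  | NULL
4  | Bob   | NULL
6  | Iris  | 3.06
7  | Hank  | NULL
8  | Frank | NULL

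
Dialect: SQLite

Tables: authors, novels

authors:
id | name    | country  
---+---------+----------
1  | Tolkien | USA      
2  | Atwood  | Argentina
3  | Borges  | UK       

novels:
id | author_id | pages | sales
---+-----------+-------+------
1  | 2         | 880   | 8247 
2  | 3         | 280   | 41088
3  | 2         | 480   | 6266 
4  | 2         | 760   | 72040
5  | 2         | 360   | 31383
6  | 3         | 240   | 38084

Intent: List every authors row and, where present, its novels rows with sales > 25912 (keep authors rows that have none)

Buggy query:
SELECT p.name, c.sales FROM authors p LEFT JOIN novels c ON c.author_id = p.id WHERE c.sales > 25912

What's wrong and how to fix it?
Bug: Filtering c.sales in WHERE discards the NULL rows produced by LEFT JOIN, turning it into an inner join

Fix: Move the right-table condition into the ON clause so unmatched parents are kept

Corrected query:
SELECT p.name, c.sales FROM authors p LEFT JOIN novels c ON c.author_id = p.id AND c.sales > 25912

Result:
name    | sales
--------+------
Tolkien | NULL 
Atwood  | 31383
Atwood  | 72040
Borges  | 38084
Borges  | 41088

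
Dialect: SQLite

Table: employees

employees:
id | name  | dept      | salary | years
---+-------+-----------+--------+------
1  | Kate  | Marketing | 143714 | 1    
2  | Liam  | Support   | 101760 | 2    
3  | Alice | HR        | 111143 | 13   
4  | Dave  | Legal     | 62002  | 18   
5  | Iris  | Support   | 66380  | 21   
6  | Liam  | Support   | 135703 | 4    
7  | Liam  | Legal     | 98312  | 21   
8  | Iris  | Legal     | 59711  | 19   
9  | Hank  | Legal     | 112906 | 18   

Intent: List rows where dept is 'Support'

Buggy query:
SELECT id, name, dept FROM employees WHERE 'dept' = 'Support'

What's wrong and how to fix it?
Bug: Single quotes denote string literals in SQL; the column name is being compared as a constant string

Fix: Remove the quotes around the column name (or use double quotes for an identifier)

Corrected query:
SELECT id, name, dept FROM employees WHERE dept = 'Support'

Result:
id | name | dept   
---+------+--------
2  | Liam | Support
5  | Iris | Support
6  | Liam | Support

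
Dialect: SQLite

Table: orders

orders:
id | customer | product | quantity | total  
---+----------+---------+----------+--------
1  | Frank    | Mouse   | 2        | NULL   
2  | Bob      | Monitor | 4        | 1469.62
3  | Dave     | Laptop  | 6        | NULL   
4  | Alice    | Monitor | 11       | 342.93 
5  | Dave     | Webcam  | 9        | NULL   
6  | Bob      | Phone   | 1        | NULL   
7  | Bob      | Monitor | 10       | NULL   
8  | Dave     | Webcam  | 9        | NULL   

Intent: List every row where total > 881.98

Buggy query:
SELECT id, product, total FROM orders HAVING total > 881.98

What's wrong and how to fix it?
Bug: HAVING filters the output of aggregation, but this query has no GROUP BY and no aggregate functions, so SQLite rejects it (HAVING clause on a non-aggregate query); the condition here is per row

Fix: Replace HAVING with WHERE since the condition applies to individual rows

Corrected query:
SELECT id, product, total FROM orders WHERE total > 881.98

Result:
id | product | total  
---+---------+--------
2  | Monitor | 1469.62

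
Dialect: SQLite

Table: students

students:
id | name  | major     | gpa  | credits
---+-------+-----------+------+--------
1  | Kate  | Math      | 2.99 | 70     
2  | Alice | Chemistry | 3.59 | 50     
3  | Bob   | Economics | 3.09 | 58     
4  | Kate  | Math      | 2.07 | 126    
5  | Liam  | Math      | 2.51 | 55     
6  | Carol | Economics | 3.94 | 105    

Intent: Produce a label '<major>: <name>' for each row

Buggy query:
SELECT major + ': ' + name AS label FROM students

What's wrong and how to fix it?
Bug: SQLite uses || for string concatenation; + coerces text to numbers (yielding 0)

Fix: Replace + with || to concatenate text

Corrected query:
SELECT major || ': ' || name AS label FROM students

Result:
label           
----------------
Math: Kate      
Chemistry: Alice
Economics: Bob  
Math: Kate      
Math: Liam      
Economics: Carol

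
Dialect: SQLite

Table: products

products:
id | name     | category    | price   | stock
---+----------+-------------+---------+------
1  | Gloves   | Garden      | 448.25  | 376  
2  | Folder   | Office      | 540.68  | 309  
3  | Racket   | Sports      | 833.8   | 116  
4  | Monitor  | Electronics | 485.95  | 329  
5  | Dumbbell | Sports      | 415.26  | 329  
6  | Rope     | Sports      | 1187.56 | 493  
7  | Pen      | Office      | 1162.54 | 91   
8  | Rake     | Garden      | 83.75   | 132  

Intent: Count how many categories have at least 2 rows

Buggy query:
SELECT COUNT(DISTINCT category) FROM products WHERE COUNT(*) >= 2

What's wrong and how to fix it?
Bug: WHERE filters individual rows, not groups, so a group-level COUNT is invalid there

Fix: Group first with HAVING COUNT(*) >= 2, then COUNT the resulting groups

Corrected query:
SELECT COUNT(*) FROM (SELECT category FROM products GROUP BY category HAVING COUNT(*) >= 2)

Result:
COUNT(*)
--------
3       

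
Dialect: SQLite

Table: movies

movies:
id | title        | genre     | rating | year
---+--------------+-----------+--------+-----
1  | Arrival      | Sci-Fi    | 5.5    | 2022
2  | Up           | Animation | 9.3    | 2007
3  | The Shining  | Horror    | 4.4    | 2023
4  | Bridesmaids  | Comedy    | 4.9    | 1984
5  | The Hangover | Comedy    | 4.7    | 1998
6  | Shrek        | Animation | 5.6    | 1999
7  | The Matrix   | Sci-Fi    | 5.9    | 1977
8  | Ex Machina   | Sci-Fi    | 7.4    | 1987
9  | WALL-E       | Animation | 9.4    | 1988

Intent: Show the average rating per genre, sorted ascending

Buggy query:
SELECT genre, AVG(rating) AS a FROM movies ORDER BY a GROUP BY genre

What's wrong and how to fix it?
Bug: GROUP BY must precede ORDER BY

Fix: Reorder: SELECT … FROM … GROUP BY … ORDER BY …

Corrected query:
SELECT genre, AVG(rating) AS a FROM movies GROUP BY genre ORDER BY a

Result:
genre     | a       
----------+---------
Horror    | 4.4     
Comedy    | 4.8     
Sci-Fi    | 6.266667
Animation | 8.1     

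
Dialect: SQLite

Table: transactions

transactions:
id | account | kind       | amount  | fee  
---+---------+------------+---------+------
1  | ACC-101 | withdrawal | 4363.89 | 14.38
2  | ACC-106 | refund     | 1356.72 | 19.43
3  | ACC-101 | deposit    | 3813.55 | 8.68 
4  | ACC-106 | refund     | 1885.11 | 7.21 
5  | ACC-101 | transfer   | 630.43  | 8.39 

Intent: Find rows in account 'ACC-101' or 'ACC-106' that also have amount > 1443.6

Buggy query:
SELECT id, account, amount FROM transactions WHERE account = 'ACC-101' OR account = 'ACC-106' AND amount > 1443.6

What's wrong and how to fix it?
Bug: AND binds tighter than OR, so this parses as account = 'ACC-101' OR (account = 'ACC-106' AND amount > 1443.6)

Fix: Group the OR with parentheses (or use IN), then AND the threshold

Corrected query:
SELECT id, account, amount FROM transactions WHERE (account = 'ACC-101' OR account = 'ACC-106') AND amount > 1443.6

Result:
id | account | amount 
---+---------+--------
1  | ACC-101 | 4363.89
3  | ACC-101 | 3813.55
4  | ACC-106 | 1885.11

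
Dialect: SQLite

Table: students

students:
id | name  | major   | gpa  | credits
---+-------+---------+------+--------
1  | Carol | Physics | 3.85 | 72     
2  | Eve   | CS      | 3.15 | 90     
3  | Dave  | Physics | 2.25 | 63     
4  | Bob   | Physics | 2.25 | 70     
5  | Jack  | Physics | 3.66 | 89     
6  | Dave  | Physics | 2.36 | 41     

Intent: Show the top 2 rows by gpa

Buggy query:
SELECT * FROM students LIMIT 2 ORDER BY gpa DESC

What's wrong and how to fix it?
Bug: LIMIT must come after ORDER BY

Fix: Swap the clauses: ORDER BY first, then LIMIT

Corrected query:
SELECT * FROM students ORDER BY gpa DESC LIMIT 2

Result:
id | name  | major   | gpa  | credits
---+-------+---------+------+--------
1  | Carol | Physics | 3.85 | 72     
5  | Jack  | Physics | 3.66 | 89     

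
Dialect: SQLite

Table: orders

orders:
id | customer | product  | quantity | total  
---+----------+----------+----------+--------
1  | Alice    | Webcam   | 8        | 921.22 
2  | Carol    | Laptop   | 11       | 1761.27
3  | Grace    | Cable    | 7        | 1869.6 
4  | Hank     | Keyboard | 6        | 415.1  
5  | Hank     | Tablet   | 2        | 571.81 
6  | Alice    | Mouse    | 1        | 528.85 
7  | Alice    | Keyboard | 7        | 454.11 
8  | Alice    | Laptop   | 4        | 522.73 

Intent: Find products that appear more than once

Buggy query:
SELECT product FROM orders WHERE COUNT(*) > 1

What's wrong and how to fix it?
Bug: COUNT(*) is an aggregate and cannot be used in WHERE

Fix: Group first, then use HAVING for the count condition

Corrected query:
SELECT product FROM orders GROUP BY product HAVING COUNT(*) > 1

Result:
product 
--------
Keyboard
Laptop  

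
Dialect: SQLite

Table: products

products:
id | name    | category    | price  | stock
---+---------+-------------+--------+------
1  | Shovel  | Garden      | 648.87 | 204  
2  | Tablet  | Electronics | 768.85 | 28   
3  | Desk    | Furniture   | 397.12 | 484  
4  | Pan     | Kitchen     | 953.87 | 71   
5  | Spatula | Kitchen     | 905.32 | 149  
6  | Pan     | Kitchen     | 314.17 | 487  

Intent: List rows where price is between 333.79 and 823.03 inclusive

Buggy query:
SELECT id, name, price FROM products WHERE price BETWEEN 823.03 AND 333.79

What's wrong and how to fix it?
Bug: BETWEEN expects the lower bound first; with 823.03 AND 333.79 the range is empty

Fix: Write BETWEEN 333.79 AND 823.03

Corrected query:
SELECT id, name, price FROM products WHERE price BETWEEN 333.79 AND 823.03

Result:
id | name   | price 
---+--------+-------
1  | Shovel | 648.87
2  | Tablet | 768.85
3  | Desk   | 397.12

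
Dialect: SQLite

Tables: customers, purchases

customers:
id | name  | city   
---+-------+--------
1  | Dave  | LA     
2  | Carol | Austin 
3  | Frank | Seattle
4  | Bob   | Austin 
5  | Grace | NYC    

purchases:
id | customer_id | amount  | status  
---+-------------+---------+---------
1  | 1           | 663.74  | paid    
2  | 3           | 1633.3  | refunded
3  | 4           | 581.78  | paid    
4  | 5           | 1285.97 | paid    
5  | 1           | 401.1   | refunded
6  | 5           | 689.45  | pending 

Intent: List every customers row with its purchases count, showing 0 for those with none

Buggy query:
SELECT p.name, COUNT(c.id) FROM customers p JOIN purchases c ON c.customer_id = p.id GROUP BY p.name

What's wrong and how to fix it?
Bug: INNER JOIN drops customers rows that have no matching purchases rows

Fix: Switch to LEFT JOIN to retain unmatched parent rows

Corrected query:
SELECT p.name, COUNT(c.id) FROM customers p LEFT JOIN purchases c ON c.customer_id = p.id GROUP BY p.name

Result:
name  | COUNT(c.id)
------+------------
Bob   | 1          
Carol | 0          
Dave  | 2          
Frank | 1          
Grace | 2          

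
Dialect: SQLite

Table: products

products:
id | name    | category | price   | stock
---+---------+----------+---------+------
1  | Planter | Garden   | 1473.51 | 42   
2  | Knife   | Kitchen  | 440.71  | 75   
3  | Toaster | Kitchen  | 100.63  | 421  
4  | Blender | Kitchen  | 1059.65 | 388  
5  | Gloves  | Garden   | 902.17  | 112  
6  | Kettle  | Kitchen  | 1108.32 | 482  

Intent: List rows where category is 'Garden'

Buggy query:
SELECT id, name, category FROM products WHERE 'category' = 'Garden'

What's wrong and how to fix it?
Bug: 'category' in single quotes is a string literal, not the column; the comparison is literal-vs-literal and never true

Fix: Remove the quotes around the column name (or use double quotes for an identifier)

Corrected query:
SELECT id, name, category FROM products WHERE category = 'Garden'

Result:
id | name    | category
---+---------+---------
1  | Planter | Garden  
5  | Gloves  | Garden  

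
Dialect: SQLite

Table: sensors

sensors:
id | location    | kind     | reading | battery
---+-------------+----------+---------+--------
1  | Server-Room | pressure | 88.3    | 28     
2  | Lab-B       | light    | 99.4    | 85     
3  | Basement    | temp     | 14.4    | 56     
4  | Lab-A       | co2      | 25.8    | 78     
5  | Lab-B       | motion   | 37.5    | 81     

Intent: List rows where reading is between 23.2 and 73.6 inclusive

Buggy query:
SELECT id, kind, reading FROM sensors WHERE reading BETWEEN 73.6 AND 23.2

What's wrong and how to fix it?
Bug: The bounds are reversed; BETWEEN a AND b requires a <= b to match anything

Fix: Swap the bounds so the smaller value comes first

Corrected query:
SELECT id, kind, reading FROM sensors WHERE reading BETWEEN 23.2 AND 73.6

Result:
id | kind   | reading
---+--------+--------
4  | co2    | 25.8   
5  | motion | 37.5   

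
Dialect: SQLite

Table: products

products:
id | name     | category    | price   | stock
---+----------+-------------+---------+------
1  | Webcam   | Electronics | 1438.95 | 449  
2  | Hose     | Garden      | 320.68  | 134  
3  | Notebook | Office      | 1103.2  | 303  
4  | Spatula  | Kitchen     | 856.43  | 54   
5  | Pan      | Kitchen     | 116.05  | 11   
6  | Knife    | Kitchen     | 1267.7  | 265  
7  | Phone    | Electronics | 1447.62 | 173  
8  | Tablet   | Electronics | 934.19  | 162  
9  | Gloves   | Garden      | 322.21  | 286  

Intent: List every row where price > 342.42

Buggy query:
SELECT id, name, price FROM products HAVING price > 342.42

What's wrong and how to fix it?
Bug: HAVING filters the output of aggregation, but this query has no GROUP BY and no aggregate functions, so SQLite rejects it (HAVING clause on a non-aggregate query); the condition here is per row

Fix: Replace HAVING with WHERE since the condition applies to individual rows

Corrected query:
SELECT id, name, price FROM products WHERE price > 342.42

Result:
id | name     | price  
---+----------+--------
1  | Webcam   | 1438.95
3  | Notebook | 1103.2 
4  | Spatula  | 856.43 
6  | Knife    | 1267.7 
7  | Phone    | 1447.62
8  | Tablet   | 934.19 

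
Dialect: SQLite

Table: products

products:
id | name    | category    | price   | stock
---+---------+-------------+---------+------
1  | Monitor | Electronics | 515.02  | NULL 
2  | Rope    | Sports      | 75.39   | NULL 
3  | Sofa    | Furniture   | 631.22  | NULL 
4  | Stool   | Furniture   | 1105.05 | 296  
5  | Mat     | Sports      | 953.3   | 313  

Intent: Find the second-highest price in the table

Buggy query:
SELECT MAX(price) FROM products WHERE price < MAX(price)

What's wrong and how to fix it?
Bug: MAX(price) on the right of the comparison is an aggregate-in-WHERE error

Fix: Put the inner MAX in a scalar subquery

Corrected query:
SELECT MAX(price) FROM products WHERE price < (SELECT MAX(price) FROM products)

Result:
MAX(price)
----------
953.3     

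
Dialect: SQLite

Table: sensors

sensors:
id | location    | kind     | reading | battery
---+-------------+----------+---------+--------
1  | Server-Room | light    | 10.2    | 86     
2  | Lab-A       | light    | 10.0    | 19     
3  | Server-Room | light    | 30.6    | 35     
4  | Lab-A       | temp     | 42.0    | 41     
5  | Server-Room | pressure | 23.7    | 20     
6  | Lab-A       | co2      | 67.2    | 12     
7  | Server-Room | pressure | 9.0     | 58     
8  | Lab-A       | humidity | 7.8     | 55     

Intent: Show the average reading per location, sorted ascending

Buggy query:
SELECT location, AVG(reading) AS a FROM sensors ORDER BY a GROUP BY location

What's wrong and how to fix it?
Bug: GROUP BY must precede ORDER BY

Fix: Move ORDER BY to the end, after GROUP BY

Corrected query:
SELECT location, AVG(reading) AS a FROM sensors GROUP BY location ORDER BY a

Result:
location    | a     
------------+-------
Server-Room | 18.375
Lab-A       | 31.75 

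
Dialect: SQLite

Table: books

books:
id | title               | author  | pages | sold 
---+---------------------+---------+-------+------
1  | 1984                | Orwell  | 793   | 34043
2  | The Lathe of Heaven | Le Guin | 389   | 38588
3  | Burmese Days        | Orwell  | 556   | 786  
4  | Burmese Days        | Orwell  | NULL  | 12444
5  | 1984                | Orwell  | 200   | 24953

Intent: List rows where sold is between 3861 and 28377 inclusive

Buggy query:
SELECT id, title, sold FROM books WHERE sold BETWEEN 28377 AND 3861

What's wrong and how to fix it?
Bug: The bounds are reversed; BETWEEN a AND b requires a <= b to match anything

Fix: Write BETWEEN 3861 AND 28377

Corrected query:
SELECT id, title, sold FROM books WHERE sold BETWEEN 3861 AND 28377

Result:
id | title        | sold 
---+--------------+------
4  | Burmese Days | 12444
5  | 1984         | 24953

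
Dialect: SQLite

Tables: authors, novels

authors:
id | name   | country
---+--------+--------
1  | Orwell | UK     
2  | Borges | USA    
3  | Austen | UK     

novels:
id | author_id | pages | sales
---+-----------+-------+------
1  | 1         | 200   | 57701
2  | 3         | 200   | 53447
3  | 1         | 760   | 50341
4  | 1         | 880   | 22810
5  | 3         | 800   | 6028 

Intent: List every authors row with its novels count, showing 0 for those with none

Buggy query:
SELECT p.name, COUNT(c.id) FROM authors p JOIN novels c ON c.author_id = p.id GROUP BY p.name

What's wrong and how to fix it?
Bug: INNER JOIN drops authors rows that have no matching novels rows

Fix: Use LEFT JOIN so parents without children still appear (COUNT(c.id) gives 0)

Corrected query:
SELECT p.name, COUNT(c.id) FROM authors p LEFT JOIN novels c ON c.author_id = p.id GROUP BY p.name

Result:
name   | COUNT(c.id)
-------+------------
Austen | 2          
Borges | 0          
Orwell | 3          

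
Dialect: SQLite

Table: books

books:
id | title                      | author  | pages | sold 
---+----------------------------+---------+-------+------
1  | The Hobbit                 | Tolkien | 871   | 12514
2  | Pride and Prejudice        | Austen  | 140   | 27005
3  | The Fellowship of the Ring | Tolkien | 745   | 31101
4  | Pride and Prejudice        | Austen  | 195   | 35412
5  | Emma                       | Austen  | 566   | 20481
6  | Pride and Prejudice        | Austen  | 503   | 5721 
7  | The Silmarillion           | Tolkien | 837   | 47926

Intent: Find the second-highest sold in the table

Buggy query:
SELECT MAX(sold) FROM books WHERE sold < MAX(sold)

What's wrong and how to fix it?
Bug: The inner MAX is an aggregate inside WHERE, which is not allowed

Fix: Put the inner MAX in a scalar subquery

Corrected query:
SELECT MAX(sold) FROM books WHERE sold < (SELECT MAX(sold) FROM books)

Result:
MAX(sold)
---------
35412    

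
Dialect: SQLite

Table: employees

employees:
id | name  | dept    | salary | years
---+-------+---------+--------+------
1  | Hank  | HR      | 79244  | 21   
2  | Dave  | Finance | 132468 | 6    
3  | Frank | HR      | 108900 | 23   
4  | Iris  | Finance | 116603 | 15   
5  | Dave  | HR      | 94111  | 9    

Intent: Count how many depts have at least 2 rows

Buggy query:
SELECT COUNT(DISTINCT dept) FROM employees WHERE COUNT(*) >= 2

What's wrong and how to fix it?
Bug: WHERE filters individual rows, not groups, so a group-level COUNT is invalid there

Fix: Use a subquery that GROUPs and filters with HAVING, then count its rows

Corrected query:
SELECT COUNT(*) FROM (SELECT dept FROM employees GROUP BY dept HAVING COUNT(*) >= 2)

Result:
COUNT(*)
--------
2       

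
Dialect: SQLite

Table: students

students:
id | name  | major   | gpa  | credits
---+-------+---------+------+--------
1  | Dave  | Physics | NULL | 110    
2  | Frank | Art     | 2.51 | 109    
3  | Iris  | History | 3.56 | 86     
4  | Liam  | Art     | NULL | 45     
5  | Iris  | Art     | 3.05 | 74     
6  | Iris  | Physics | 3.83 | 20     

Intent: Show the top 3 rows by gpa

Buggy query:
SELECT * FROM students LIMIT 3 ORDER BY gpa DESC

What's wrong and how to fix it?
Bug: ORDER BY cannot follow LIMIT; LIMIT is the final clause

Fix: Swap the clauses: ORDER BY first, then LIMIT

Corrected query:
SELECT * FROM students ORDER BY gpa DESC LIMIT 3

Result:
id | name | major   | gpa  | credits
---+------+---------+------+--------
6  | Iris | Physics | 3.83 | 20     
3  | Iris | History | 3.56 | 86     
5  | Iris | Art     | 3.05 | 74     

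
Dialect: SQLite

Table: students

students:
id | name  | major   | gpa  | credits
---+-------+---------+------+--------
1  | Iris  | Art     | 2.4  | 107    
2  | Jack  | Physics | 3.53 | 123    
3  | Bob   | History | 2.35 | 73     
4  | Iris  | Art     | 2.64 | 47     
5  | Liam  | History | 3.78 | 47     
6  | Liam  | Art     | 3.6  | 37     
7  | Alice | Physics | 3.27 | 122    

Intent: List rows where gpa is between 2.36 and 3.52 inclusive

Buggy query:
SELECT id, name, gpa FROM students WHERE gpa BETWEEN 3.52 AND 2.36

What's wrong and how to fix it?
Bug: The bounds are reversed; BETWEEN a AND b requires a <= b to match anything

Fix: Swap the bounds so the smaller value comes first

Corrected query:
SELECT id, name, gpa FROM students WHERE gpa BETWEEN 2.36 AND 3.52

Result:
id | name  | gpa 
---+-------+-----
1  | Iris  | 2.4 
4  | Iris  | 2.64
7  | Alice | 3.27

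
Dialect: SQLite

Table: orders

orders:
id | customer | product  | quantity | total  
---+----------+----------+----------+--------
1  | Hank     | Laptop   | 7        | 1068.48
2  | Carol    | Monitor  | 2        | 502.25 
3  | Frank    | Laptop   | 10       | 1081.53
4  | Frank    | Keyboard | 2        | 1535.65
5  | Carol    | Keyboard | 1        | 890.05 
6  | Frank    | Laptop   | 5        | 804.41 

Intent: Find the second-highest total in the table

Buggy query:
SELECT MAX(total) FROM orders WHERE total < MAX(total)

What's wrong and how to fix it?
Bug: The inner MAX is an aggregate inside WHERE, which is not allowed

Fix: Put the inner MAX in a scalar subquery

Corrected query:
SELECT MAX(total) FROM orders WHERE total < (SELECT MAX(total) FROM orders)

Result:
MAX(total)
----------
1081.53   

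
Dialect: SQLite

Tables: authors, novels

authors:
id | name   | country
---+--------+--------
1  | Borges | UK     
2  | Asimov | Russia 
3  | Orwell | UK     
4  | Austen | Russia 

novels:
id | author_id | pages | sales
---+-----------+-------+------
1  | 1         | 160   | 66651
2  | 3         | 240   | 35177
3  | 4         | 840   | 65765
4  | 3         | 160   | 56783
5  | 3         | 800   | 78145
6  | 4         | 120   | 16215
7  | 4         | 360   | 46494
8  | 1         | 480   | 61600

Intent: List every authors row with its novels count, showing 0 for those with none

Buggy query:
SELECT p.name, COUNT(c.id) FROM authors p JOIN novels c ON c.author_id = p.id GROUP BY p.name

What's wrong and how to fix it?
Bug: INNER JOIN drops authors rows that have no matching novels rows

Fix: Switch to LEFT JOIN to retain unmatched parent rows

Corrected query:
SELECT p.name, COUNT(c.id) FROM authors p LEFT JOIN novels c ON c.author_id = p.id GROUP BY p.name

Result:
name   | COUNT(c.id)
-------+------------
Asimov | 0          
Austen | 3          
Borges | 2          
Orwell | 3          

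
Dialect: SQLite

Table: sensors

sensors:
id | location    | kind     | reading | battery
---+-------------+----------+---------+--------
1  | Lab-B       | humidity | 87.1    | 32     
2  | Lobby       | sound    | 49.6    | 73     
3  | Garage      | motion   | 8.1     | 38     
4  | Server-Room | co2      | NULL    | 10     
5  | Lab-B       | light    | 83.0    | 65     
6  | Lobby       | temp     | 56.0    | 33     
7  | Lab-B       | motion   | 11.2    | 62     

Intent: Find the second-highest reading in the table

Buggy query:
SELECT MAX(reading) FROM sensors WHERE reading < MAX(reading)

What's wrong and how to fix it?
Bug: The inner MAX is an aggregate inside WHERE, which is not allowed

Fix: Put the inner MAX in a scalar subquery

Corrected query:
SELECT MAX(reading) FROM sensors WHERE reading < (SELECT MAX(reading) FROM sensors)

Result:
MAX(reading)
------------
83          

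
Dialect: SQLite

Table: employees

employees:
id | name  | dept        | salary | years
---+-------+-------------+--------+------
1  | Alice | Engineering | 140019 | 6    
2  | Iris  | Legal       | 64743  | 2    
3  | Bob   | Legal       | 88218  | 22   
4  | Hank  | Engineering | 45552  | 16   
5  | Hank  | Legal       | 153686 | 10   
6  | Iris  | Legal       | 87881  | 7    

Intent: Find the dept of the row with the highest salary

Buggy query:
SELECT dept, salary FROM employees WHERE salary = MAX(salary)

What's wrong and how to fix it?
Bug: WHERE is evaluated per row; an aggregate over the whole table isn't defined there

Fix: Use a subquery: WHERE salary = (SELECT MAX(salary) FROM employees)

Corrected query:
SELECT dept, salary FROM employees WHERE salary = (SELECT MAX(salary) FROM employees)

Result:
dept  | salary
------+-------
Legal | 153686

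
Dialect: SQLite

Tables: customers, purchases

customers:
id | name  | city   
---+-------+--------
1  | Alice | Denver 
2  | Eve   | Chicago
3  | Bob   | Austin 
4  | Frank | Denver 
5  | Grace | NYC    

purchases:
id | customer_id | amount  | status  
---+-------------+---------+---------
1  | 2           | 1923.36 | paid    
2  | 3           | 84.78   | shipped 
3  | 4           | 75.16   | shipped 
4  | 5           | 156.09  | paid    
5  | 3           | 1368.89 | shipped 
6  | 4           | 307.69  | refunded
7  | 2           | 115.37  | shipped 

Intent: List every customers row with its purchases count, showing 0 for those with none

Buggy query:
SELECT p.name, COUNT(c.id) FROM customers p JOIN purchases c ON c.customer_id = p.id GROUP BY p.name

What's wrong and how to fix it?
Bug: An inner join excludes parents with zero children

Fix: Switch to LEFT JOIN to retain unmatched parent rows

Corrected query:
SELECT p.name, COUNT(c.id) FROM customers p LEFT JOIN purchases c ON c.customer_id = p.id GROUP BY p.name

Result:
name  | COUNT(c.id)
------+------------
Alice | 0          
Bob   | 2          
Eve   | 2          
Frank | 2          
Grace | 1          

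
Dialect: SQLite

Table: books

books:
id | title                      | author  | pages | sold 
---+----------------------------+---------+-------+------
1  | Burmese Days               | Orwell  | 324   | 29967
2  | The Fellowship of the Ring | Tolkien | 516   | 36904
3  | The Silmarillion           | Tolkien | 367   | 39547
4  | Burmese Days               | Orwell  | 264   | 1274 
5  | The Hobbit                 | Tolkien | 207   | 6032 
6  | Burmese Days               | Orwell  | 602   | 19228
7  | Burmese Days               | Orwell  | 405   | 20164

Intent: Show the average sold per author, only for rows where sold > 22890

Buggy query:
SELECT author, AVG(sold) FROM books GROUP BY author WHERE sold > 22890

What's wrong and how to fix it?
Bug: WHERE cannot follow GROUP BY

Fix: Place WHERE between FROM and GROUP BY

Corrected query:
SELECT author, AVG(sold) FROM books WHERE sold > 22890 GROUP BY author

Result:
author  | AVG(sold)
--------+----------
Orwell  | 29967    
Tolkien | 38225.5  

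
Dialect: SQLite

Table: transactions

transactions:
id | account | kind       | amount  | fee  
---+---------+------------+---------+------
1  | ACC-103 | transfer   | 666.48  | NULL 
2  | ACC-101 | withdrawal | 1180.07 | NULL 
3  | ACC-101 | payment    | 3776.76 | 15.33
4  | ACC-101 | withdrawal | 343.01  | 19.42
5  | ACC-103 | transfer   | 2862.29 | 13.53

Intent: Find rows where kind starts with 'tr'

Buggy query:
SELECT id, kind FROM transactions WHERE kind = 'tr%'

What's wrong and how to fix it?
Bug: '=' compares the literal string including the % character; pattern matching needs LIKE

Fix: Use LIKE for wildcard pattern matching

Corrected query:
SELECT id, kind FROM transactions WHERE kind LIKE 'tr%'

Result:
id | kind    
---+---------
1  | transfer
5  | transfer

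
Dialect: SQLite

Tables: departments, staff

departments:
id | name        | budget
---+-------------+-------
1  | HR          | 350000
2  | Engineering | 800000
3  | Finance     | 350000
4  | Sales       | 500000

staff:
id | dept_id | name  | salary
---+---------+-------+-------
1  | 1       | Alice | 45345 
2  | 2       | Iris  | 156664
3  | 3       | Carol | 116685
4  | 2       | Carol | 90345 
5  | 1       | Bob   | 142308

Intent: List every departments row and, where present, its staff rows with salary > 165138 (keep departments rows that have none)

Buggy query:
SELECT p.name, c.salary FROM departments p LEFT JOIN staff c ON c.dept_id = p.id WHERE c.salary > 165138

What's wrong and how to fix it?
Bug: A WHERE condition on the right-hand table after LEFT JOIN drops unmatched parents

Fix: Put 'c.salary > 165138' in the JOIN's ON clause instead of WHERE

Corrected query:
SELECT p.name, c.salary FROM departments p LEFT JOIN staff c ON c.dept_id = p.id AND c.salary > 165138

Result:
name        | salary
------------+-------
HR          | NULL  
Engineering | NULL  
Finance     | NULL  
Sales       | NULL  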